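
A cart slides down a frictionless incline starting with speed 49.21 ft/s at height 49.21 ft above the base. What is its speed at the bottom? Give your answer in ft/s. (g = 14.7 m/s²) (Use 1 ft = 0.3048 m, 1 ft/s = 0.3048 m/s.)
Convert to SI: v₀ = 14.9992 m/s, h = 14.9992 m
½mv₀² + mgh = ½mv² ⇒ v = √(v₀² + 2gh) = √(14.9992² + 2·14.7·14.9992) = 25.8061 m/s = 84.67 ft/s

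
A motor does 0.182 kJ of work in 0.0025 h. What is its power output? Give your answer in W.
Convert to SI: W = 182.0 J, t = 9.0 s
P = W/t = 182.0/9.0 = 20.22 W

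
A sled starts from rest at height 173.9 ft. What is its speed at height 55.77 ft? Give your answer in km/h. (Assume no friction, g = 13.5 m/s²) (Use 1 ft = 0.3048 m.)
Convert to SI: h₁−h₂ = 36.006 m
mgh₁ = mgh₂ + ½mv² ⇒ v = √(2g(h₁−h₂)) = √(2·13.5·36.006) = 31.1795 m/s = 112.2 km/h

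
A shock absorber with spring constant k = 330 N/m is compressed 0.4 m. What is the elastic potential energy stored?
PE = ½kx² = ½(330)(0.4)² = 26.4 J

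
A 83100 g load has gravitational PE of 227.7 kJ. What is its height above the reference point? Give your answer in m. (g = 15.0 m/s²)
Convert to SI: m = 83.1 kg, PE = 227700 J
h = PE/(mg) = 227700/(83.1·15.0) = 182.7 m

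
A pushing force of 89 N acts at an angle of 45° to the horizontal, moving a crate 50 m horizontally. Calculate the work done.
W = F·d·cosθ = (89)(50)cos(45°) = 3147 J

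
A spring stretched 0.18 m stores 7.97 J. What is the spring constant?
k = 2·PE/x² = 2·7.97/(0.18)² = 492.0 N/m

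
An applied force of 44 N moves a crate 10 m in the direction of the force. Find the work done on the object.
W = F·d = (44)(10) = 440.0 J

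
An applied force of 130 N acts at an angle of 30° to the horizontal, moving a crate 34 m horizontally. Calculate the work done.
W = F·d·cosθ = (130)(34)cos(30°) = 3828 J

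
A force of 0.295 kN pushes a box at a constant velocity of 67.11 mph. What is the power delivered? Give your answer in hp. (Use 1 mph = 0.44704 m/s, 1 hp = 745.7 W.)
Convert to SI: F = 295.0 N, v = 30.0009 m/s
P = Fv = (295.0)(30.0009) = 8850.25 W = 11.87 hp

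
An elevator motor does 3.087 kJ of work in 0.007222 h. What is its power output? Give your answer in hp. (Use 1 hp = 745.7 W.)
Convert to SI: W = 3087.0 J, t = 25.9992 s
P = W/t = 3087.0/25.9992 = 118.734 W = 0.1592 hp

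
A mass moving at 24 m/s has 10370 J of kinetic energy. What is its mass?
m = 2·KE/v² = 2·10370/(24)² = 36.01 kg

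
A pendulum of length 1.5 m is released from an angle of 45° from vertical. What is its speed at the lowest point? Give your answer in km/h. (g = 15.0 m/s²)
h = L(1 − cosθ) = 1.5(1 − cos45°) = 0.43934 m
v = √(2gh) = √(2·15.0·0.43934) = 3.63045 m/s = 13.07 km/h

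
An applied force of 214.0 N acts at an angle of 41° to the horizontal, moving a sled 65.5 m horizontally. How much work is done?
W = F·d·cosθ = (214.0)(65.5)cos(41°) = 10580 J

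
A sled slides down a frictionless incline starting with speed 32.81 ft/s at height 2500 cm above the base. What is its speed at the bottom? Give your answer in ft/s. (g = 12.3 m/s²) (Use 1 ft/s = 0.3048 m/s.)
Convert to SI: v₀ = 10.0005 m/s, h = 25.0 m
½mv₀² + mgh = ½mv² ⇒ v = √(v₀² + 2gh) = √(10.0005² + 2·12.3·25.0) = 26.7397 m/s = 87.73 ft/s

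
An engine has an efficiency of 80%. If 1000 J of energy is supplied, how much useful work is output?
W_out = η·W_in = 0.8·1000 = 800.0 J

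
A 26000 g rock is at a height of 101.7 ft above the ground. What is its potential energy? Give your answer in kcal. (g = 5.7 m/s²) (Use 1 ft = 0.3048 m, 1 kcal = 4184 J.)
Convert to SI: m = 26.0 kg, h = 30.9982 m
PE = mgh = (26.0)(5.7)(30.9982) = 4593.93 J = 1.098 kcal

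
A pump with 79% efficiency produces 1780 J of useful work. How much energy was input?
W_in = W_out/η = 1780/0.79 = 2253 J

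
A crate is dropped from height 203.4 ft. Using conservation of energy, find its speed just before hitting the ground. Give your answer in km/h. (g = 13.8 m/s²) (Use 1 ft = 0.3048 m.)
Convert to SI: h = 61.9963 m
mgh = ½mv² ⇒ v = √(2gh) = √(2·13.8·61.9963) = 41.3654 m/s = 148.9 km/h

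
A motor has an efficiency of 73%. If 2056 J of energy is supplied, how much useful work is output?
W_out = η·W_in = 0.73·2056 = 1500.88 J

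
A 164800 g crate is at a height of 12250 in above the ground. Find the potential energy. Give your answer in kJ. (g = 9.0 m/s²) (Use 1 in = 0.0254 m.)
Convert to SI: m = 164.8 kg, h = 311.15 m
PE = mgh = (164.8)(9.0)(311.15) = 461498 J = 461.5 kJ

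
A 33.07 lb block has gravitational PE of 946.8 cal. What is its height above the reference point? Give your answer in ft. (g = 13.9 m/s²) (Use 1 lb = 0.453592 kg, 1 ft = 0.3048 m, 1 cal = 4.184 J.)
Convert to SI: m = 15.0003 kg, PE = 3961.41 J
h = PE/(mg) = 3961.41/(15.0003·13.9) = 18.9992 m = 62.33 ft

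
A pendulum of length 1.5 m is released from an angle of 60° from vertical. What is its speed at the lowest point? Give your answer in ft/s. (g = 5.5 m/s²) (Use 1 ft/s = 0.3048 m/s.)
h = L(1 − cosθ) = 1.5(1 − cos60°) = 0.75 m
v = √(2gh) = √(2·5.5·0.75) = 2.87228 m/s = 9.423 ft/s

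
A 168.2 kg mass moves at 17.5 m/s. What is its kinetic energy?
KE = ½mv² = ½(168.2)(17.5)² = 25760 J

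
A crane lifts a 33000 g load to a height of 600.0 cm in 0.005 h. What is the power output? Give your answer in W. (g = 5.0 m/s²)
Convert to SI: m = 33.0 kg, h = 6.0 m, t = 18.0 s
P = mgh/t = (33.0)(5.0)(6.0)/18.0 = 55.0 W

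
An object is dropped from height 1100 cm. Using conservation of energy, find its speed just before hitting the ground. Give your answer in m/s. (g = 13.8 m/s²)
Convert to SI: h = 11.0 m
mgh = ½mv² ⇒ v = √(2gh) = √(2·13.8·11.0) = 17.42 m/s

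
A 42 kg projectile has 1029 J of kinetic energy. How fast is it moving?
v = √(2·KE/m) = √(2·1029/42) = 7.0 m/s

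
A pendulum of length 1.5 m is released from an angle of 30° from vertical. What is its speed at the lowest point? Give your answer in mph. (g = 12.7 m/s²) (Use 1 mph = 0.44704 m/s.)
h = L(1 − cosθ) = 1.5(1 − cos30°) = 0.200962 m
v = √(2gh) = √(2·12.7·0.200962) = 2.2593 m/s = 5.054 mph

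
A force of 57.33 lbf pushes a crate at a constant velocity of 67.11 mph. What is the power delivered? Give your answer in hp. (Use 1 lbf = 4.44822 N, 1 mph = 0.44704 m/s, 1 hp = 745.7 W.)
Convert to SI: F = 255.016 N, v = 30.0009 m/s
P = Fv = (255.016)(30.0009) = 7650.71 W = 10.26 hp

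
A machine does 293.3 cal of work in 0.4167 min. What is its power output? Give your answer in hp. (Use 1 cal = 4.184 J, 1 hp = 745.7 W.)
Convert to SI: W = 1227.17 J, t = 25.002 s
P = W/t = 1227.17/25.002 = 49.0828 W = 0.06582 hp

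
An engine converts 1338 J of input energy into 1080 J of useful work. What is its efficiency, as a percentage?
η = W_out/W_in = 1080/1338 = 80.72%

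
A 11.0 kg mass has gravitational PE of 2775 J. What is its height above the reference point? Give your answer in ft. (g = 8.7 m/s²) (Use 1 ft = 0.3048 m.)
h = PE/(mg) = 2775.0/(11.0·8.7) = 28.9969 m = 95.13 ft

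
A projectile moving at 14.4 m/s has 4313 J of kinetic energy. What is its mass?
m = 2·KE/v² = 2·4313/(14.4)² = 41.6 kg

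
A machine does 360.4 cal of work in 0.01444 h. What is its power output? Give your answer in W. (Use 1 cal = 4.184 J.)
Convert to SI: W = 1507.91 J, t = 51.984 s
P = W/t = 1507.91/51.984 = 29.01 W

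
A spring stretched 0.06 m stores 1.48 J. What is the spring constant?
k = 2·PE/x² = 2·1.48/(0.06)² = 822.2 N/m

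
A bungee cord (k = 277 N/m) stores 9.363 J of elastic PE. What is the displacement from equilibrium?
x = √(2·PE/k) = √(2·9.363/277) = 0.26 m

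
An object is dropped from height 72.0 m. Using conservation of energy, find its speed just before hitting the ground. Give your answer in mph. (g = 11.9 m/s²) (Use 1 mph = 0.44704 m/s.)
mgh = ½mv² ⇒ v = √(2gh) = √(2·11.9·72.0) = 41.3957 m/s = 92.6 mph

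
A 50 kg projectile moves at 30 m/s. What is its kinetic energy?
KE = ½mv² = ½(50)(30)² = 22500.0 J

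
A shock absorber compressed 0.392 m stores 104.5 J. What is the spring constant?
k = 2·PE/x² = 2·104.5/(0.392)² = 1360 N/m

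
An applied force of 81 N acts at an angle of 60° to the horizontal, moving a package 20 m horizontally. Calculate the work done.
W = F·d·cosθ = (81)(20)cos(60°) = 810.0 J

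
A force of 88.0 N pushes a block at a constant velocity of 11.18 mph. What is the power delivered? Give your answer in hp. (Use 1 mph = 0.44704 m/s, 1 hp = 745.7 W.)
Convert to SI: F = 88.0 N, v = 4.99791 m/s
P = Fv = (88.0)(4.99791) = 439.816 W = 0.5898 hp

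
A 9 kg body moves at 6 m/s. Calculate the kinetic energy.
KE = ½mv² = ½(9)(6)² = 162.0 J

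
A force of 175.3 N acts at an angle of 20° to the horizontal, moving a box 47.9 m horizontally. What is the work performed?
W = F·d·cosθ = (175.3)(47.9)cos(20°) = 7890 J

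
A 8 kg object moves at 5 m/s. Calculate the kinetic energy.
KE = ½mv² = ½(8)(5)² = 100.0 J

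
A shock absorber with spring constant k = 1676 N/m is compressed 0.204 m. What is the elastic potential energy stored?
PE = ½kx² = ½(1676)(0.204)² = 34.87 J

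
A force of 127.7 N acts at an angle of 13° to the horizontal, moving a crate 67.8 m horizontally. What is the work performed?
W = F·d·cosθ = (127.7)(67.8)cos(13°) = 8436 J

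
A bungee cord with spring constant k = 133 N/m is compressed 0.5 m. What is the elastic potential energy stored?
PE = ½kx² = ½(133)(0.5)² = 16.63 J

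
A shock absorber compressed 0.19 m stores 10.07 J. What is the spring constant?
k = 2·PE/x² = 2·10.07/(0.19)² = 557.9 N/m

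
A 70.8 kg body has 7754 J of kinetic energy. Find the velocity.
v = √(2·KE/m) = √(2·7754/70.8) = 14.8 m/s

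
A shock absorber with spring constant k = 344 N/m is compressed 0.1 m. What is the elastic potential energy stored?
PE = ½kx² = ½(344)(0.1)² = 1.72 J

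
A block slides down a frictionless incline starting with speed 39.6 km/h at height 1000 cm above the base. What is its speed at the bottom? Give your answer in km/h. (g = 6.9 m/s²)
Convert to SI: v₀ = 11.0 m/s, h = 10.0 m
½mv₀² + mgh = ½mv² ⇒ v = √(v₀² + 2gh) = √(11.0² + 2·6.9·10.0) = 16.0935 m/s = 57.94 km/h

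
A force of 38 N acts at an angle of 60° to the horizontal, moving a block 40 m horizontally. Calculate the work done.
W = F·d·cosθ = (38)(40)cos(60°) = 760.0 J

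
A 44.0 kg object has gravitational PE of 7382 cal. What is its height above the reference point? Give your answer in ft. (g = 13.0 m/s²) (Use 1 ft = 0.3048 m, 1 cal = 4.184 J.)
Convert to SI: m = 44.0 kg, PE = 30886.3 J
h = PE/(mg) = 30886.3/(44.0·13.0) = 53.997 m = 177.2 ft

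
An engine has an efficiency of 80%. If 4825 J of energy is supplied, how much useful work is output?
W_out = η·W_in = 0.8·4825 = 3860.0 J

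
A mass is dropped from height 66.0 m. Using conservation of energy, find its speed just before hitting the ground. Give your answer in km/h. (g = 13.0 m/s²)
mgh = ½mv² ⇒ v = √(2gh) = √(2·13.0·66.0) = 41.4246 m/s = 149.1 km/h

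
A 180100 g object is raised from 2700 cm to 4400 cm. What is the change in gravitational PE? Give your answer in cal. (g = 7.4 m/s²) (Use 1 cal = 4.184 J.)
Convert to SI: m = 180.1 kg, Δh = 17.0 m
ΔPE = mgΔh = (180.1)(7.4)(17.0) = 22656.6 J = 5415 cal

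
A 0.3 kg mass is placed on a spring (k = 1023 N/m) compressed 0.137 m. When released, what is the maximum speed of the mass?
½kx² = ½mv² ⇒ v = x√(k/m) = (0.137)√(1023/0.3) = 8.0 m/s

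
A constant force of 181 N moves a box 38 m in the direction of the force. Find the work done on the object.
W = F·d = (181)(38) = 6878 J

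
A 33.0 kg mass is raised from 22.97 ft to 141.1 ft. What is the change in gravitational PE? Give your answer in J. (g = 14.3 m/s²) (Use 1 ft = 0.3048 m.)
Convert to SI: m = 33.0 kg, Δh = 36.006 m
ΔPE = mgΔh = (33.0)(14.3)(36.006) = 16990 J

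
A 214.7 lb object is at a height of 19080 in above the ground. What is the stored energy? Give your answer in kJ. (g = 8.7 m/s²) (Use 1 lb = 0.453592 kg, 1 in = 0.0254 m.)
Convert to SI: m = 97.3862 kg, h = 484.632 m
PE = mgh = (97.3862)(8.7)(484.632) = 410609 J = 410.6 kJ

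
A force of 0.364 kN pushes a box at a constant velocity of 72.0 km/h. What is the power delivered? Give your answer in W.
Convert to SI: F = 364.0 N, v = 20.0 m/s
P = Fv = (364.0)(20.0) = 7280 W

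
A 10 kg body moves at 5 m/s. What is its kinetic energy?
KE = ½mv² = ½(10)(5)² = 125.0 J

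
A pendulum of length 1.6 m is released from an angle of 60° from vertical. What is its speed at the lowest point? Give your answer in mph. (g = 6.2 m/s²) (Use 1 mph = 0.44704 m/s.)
h = L(1 − cosθ) = 1.6(1 − cos60°) = 0.8 m
v = √(2gh) = √(2·6.2·0.8) = 3.1496 m/s = 7.045 mph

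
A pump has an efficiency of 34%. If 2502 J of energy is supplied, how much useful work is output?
W_out = η·W_in = 0.34·2502 = 850.68 J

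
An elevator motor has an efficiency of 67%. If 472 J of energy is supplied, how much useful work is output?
W_out = η·W_in = 0.67·472 = 316.24 J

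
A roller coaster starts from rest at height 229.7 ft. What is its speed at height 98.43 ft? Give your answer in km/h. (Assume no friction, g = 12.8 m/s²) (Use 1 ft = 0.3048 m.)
Convert to SI: h₁−h₂ = 40.0111 m
mgh₁ = mgh₂ + ½mv² ⇒ v = √(2g(h₁−h₂)) = √(2·12.8·40.0111) = 32.0044 m/s = 115.2 km/h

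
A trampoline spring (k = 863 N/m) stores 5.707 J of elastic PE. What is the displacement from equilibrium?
x = √(2·PE/k) = √(2·5.707/863) = 0.115 m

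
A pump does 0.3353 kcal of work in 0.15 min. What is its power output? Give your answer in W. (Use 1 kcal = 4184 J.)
Convert to SI: W = 1402.9 J, t = 9.0 s
P = W/t = 1402.9/9.0 = 155.9 W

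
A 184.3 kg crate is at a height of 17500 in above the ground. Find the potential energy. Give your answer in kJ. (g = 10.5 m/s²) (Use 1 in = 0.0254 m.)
Convert to SI: m = 184.3 kg, h = 444.5 m
PE = mgh = (184.3)(10.5)(444.5) = 860174 J = 860.2 kJ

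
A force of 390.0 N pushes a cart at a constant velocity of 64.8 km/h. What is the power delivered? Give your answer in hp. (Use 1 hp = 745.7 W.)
Convert to SI: F = 390.0 N, v = 18.0 m/s
P = Fv = (390.0)(18.0) = 7020.0 W = 9.414 hp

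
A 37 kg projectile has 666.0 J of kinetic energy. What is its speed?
v = √(2·KE/m) = √(2·666.0/37) = 6.0 m/s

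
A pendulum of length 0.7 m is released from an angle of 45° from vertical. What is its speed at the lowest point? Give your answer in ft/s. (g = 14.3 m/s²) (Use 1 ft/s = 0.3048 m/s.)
h = L(1 − cosθ) = 0.7(1 − cos45°) = 0.205025 m
v = √(2gh) = √(2·14.3·0.205025) = 2.42151 m/s = 7.945 ft/s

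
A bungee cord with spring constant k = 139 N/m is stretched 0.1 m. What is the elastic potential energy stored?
PE = ½kx² = ½(139)(0.1)² = 0.695 J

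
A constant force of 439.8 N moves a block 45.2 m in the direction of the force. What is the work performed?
W = F·d = (439.8)(45.2) = 19880 J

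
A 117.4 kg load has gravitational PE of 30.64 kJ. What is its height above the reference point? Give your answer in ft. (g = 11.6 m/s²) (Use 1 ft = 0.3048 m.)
Convert to SI: m = 117.4 kg, PE = 30640.0 J
h = PE/(mg) = 30640.0/(117.4·11.6) = 22.499 m = 73.82 ft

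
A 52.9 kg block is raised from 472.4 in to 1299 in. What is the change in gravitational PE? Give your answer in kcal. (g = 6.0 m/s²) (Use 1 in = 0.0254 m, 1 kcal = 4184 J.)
Convert to SI: m = 52.9 kg, Δh = 20.9956 m
ΔPE = mgΔh = (52.9)(6.0)(20.9956) = 6664.02 J = 1.593 kcal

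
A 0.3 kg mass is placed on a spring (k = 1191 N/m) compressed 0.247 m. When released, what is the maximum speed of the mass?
½kx² = ½mv² ⇒ v = x√(k/m) = (0.247)√(1191/0.3) = 15.56 m/s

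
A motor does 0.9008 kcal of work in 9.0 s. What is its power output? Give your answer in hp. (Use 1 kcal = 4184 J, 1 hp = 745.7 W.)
Convert to SI: W = 3768.95 J, t = 9.0 s
P = W/t = 3768.95/9.0 = 418.772 W = 0.5616 hp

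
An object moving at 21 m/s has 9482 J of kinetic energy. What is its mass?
m = 2·KE/v² = 2·9482/(21)² = 43.0 kg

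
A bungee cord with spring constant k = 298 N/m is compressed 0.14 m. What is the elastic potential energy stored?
PE = ½kx² = ½(298)(0.14)² = 2.92 J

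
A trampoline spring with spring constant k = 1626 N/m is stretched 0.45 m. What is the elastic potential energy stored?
PE = ½kx² = ½(1626)(0.45)² = 164.6 J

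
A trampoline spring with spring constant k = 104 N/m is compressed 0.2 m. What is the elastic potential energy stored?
PE = ½kx² = ½(104)(0.2)² = 2.08 J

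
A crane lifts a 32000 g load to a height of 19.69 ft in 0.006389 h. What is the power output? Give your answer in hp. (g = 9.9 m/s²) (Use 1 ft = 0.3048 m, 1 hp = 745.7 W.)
Convert to SI: m = 32.0 kg, h = 6.00151 m, t = 23.0004 s
P = mgh/t = (32.0)(9.9)(6.00151)/23.0004 = 82.6629 W = 0.1109 hp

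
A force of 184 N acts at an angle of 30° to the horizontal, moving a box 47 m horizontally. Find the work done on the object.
W = F·d·cosθ = (184)(47)cos(30°) = 7489 J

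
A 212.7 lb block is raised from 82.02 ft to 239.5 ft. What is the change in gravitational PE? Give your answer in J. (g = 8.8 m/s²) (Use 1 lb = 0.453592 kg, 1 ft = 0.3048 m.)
Convert to SI: m = 96.479 kg, Δh = 47.9999 m
ΔPE = mgΔh = (96.479)(8.8)(47.9999) = 40750 J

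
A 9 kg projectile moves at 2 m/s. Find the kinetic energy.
KE = ½mv² = ½(9)(2)² = 18.0 J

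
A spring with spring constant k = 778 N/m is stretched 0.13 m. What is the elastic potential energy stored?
PE = ½kx² = ½(778)(0.13)² = 6.574 J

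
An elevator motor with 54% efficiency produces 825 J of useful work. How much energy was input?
W_in = W_out/η = 825/0.54 = 1528 J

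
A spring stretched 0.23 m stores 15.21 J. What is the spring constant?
k = 2·PE/x² = 2·15.21/(0.23)² = 575.0 N/m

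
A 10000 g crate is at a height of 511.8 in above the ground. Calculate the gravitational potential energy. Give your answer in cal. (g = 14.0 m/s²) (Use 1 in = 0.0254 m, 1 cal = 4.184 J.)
Convert to SI: m = 10.0 kg, h = 12.9997 m
PE = mgh = (10.0)(14.0)(12.9997) = 1819.96 J = 435.0 cal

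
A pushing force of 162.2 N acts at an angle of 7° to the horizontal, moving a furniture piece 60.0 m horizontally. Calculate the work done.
W = F·d·cosθ = (162.2)(60.0)cos(7°) = 9659 J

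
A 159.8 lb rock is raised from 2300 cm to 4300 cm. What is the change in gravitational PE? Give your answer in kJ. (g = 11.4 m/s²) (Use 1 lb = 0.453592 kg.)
Convert to SI: m = 72.484 kg, Δh = 20.0 m
ΔPE = mgΔh = (72.484)(11.4)(20.0) = 16526.4 J = 16.53 kJ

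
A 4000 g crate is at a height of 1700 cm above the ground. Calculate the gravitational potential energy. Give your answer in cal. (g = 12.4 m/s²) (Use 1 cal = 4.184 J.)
Convert to SI: m = 4.0 kg, h = 17.0 m
PE = mgh = (4.0)(12.4)(17.0) = 843.2 J = 201.5 cal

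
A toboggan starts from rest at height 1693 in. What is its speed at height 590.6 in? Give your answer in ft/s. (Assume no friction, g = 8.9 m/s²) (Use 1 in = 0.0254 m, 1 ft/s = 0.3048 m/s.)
Convert to SI: h₁−h₂ = 28.001 m
mgh₁ = mgh₂ + ½mv² ⇒ v = √(2g(h₁−h₂)) = √(2·8.9·28.001) = 22.3253 m/s = 73.25 ft/s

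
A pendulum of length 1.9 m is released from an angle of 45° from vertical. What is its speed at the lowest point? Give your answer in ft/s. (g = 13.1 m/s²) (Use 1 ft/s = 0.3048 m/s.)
h = L(1 − cosθ) = 1.9(1 − cos45°) = 0.556497 m
v = √(2gh) = √(2·13.1·0.556497) = 3.81841 m/s = 12.53 ft/s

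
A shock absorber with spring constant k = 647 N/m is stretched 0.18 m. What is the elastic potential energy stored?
PE = ½kx² = ½(647)(0.18)² = 10.48 J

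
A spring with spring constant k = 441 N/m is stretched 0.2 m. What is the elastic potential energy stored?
PE = ½kx² = ½(441)(0.2)² = 8.82 J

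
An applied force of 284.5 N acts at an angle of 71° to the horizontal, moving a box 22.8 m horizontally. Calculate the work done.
W = F·d·cosθ = (284.5)(22.8)cos(71°) = 2112 J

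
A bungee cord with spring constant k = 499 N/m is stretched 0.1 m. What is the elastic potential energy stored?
PE = ½kx² = ½(499)(0.1)² = 2.495 J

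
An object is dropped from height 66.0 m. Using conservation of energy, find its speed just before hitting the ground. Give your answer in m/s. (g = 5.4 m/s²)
mgh = ½mv² ⇒ v = √(2gh) = √(2·5.4·66.0) = 26.7 m/s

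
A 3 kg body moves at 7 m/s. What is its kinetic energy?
KE = ½mv² = ½(3)(7)² = 73.5 J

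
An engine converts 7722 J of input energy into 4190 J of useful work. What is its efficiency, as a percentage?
η = W_out/W_in = 4190/7722 = 54.26%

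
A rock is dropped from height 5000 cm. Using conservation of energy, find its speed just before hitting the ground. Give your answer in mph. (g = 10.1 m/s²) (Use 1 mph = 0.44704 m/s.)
Convert to SI: h = 50.0 m
mgh = ½mv² ⇒ v = √(2gh) = √(2·10.1·50.0) = 31.7805 m/s = 71.09 mph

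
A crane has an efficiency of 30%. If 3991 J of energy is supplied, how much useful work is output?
W_out = η·W_in = 0.3·3991 = 1197.3 J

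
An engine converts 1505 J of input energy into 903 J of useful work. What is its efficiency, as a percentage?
η = W_out/W_in = 903/1505 = 60.0%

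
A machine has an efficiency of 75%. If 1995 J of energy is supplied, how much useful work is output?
W_out = η·W_in = 0.75·1995 = 1496.25 J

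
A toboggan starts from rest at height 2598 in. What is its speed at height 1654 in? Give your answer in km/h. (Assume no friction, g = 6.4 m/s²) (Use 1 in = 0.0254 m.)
Convert to SI: h₁−h₂ = 23.9776 m
mgh₁ = mgh₂ + ½mv² ⇒ v = √(2g(h₁−h₂)) = √(2·6.4·23.9776) = 17.5189 m/s = 63.07 km/h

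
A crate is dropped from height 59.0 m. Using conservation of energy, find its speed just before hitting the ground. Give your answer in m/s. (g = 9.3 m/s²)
mgh = ½mv² ⇒ v = √(2gh) = √(2·9.3·59.0) = 33.13 m/s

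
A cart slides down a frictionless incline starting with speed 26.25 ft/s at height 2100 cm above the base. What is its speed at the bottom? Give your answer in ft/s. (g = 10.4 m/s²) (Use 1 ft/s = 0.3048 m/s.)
Convert to SI: v₀ = 8.001 m/s, h = 21.0 m
½mv₀² + mgh = ½mv² ⇒ v = √(v₀² + 2gh) = √(8.001² + 2·10.4·21.0) = 22.3789 m/s = 73.42 ft/s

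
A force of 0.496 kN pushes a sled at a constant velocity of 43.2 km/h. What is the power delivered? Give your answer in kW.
Convert to SI: F = 496.0 N, v = 12.0 m/s
P = Fv = (496.0)(12.0) = 5952.0 W = 5.952 kW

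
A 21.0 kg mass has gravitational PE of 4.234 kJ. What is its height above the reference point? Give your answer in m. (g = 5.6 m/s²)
Convert to SI: m = 21.0 kg, PE = 4234.0 J
h = PE/(mg) = 4234.0/(21.0·5.6) = 36.0 m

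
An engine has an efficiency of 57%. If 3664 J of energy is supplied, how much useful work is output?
W_out = η·W_in = 0.57·3664 = 2088.48 J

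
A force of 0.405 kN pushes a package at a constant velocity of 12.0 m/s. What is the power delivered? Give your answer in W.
Convert to SI: F = 405.0 N, v = 12.0 m/s
P = Fv = (405.0)(12.0) = 4860 W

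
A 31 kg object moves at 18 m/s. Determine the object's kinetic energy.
KE = ½mv² = ½(31)(18)² = 5022.0 J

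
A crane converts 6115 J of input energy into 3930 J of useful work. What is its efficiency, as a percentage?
η = W_out/W_in = 3930/6115 = 64.27%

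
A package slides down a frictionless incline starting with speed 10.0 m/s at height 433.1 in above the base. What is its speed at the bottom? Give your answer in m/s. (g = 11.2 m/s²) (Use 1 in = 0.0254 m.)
Convert to SI: v₀ = 10.0 m/s, h = 11.0007 m
½mv₀² + mgh = ½mv² ⇒ v = √(v₀² + 2gh) = √(10.0² + 2·11.2·11.0007) = 18.61 m/s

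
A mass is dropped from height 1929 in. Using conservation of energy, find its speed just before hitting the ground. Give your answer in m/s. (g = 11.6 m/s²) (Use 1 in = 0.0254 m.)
Convert to SI: h = 48.9966 m
mgh = ½mv² ⇒ v = √(2gh) = √(2·11.6·48.9966) = 33.72 m/s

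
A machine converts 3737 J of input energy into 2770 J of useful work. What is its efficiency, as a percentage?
η = W_out/W_in = 2770/3737 = 74.12%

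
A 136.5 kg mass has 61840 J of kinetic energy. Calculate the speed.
v = √(2·KE/m) = √(2·61840/136.5) = 30.1 m/s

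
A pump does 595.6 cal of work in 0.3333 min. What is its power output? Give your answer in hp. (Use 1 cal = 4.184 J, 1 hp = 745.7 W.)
Convert to SI: W = 2491.99 J, t = 19.998 s
P = W/t = 2491.99/19.998 = 124.612 W = 0.1671 hp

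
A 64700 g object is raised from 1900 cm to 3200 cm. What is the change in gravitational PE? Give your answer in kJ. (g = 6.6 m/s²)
Convert to SI: m = 64.7 kg, Δh = 13.0 m
ΔPE = mgΔh = (64.7)(6.6)(13.0) = 5551.26 J = 5.551 kJ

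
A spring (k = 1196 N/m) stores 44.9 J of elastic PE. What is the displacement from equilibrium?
x = √(2·PE/k) = √(2·44.9/1196) = 0.274 m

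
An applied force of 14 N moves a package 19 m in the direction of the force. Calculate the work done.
W = F·d = (14)(19) = 266.0 J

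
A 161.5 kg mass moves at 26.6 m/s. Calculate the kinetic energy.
KE = ½mv² = ½(161.5)(26.6)² = 57140 J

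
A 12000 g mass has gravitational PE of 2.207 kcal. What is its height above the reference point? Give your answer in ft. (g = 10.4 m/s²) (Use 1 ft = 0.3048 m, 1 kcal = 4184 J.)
Convert to SI: m = 12.0 kg, PE = 9234.09 J
h = PE/(mg) = 9234.09/(12.0·10.4) = 73.9911 m = 242.8 ft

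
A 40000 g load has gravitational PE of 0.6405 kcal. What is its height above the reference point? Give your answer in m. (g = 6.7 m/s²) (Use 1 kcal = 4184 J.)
Convert to SI: m = 40.0 kg, PE = 2679.85 J
h = PE/(mg) = 2679.85/(40.0·6.7) = 9.999 m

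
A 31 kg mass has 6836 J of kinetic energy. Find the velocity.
v = √(2·KE/m) = √(2·6836/31) = 21.0 m/s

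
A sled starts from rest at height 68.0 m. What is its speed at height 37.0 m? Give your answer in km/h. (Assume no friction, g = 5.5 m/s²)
mgh₁ = mgh₂ + ½mv² ⇒ v = √(2g(h₁−h₂)) = √(2·5.5·31.0) = 18.4662 m/s = 66.48 km/h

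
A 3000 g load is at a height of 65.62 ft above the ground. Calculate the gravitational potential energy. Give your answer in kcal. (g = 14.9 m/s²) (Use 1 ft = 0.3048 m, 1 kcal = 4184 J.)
Convert to SI: m = 3.0 kg, h = 20.001 m
PE = mgh = (3.0)(14.9)(20.001) = 894.044 J = 0.2137 kcal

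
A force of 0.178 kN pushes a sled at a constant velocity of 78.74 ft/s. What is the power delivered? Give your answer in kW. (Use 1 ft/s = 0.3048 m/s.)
Convert to SI: F = 178.0 N, v = 24.0 m/s
P = Fv = (178.0)(24.0) = 4271.99 W = 4.272 kW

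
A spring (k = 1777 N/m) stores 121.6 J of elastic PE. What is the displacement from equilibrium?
x = √(2·PE/k) = √(2·121.6/1777) = 0.3699 m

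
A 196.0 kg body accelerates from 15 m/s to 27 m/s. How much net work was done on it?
W = ΔKE = ½m(v₂² − v₁²) = ½(196.0)(27² − 15²) = 49392.0 J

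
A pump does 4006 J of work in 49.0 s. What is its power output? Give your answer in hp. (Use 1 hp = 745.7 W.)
P = W/t = 4006.0/49.0 = 81.7551 W = 0.1096 hp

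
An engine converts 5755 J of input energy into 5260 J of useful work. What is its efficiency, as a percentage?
η = W_out/W_in = 5260/5755 = 91.4%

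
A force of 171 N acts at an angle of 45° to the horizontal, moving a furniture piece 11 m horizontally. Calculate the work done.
W = F·d·cosθ = (171)(11)cos(45°) = 1330 J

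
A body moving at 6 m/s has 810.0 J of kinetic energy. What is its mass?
m = 2·KE/v² = 2·810.0/(6)² = 45.0 kg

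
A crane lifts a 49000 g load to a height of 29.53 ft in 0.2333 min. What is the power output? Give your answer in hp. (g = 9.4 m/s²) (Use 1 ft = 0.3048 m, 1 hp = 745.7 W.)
Convert to SI: m = 49.0 kg, h = 9.00074 m, t = 13.998 s
P = mgh/t = (49.0)(9.4)(9.00074)/13.998 = 296.167 W = 0.3972 hp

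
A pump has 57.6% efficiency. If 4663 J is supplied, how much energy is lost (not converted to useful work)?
W_lost = W_in(1 − η) = 4663·(1 − 0.576) = 1977 J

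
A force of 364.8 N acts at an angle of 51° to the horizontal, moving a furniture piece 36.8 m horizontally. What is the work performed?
W = F·d·cosθ = (364.8)(36.8)cos(51°) = 8448 J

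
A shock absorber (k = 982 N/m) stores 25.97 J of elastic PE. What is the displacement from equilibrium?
x = √(2·PE/k) = √(2·25.97/982) = 0.23 m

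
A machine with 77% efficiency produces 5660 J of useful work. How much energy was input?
W_in = W_out/η = 5660/0.77 = 7351 J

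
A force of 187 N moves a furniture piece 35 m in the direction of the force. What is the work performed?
W = F·d = (187)(35) = 6545 J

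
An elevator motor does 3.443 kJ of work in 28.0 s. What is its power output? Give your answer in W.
Convert to SI: W = 3443.0 J, t = 28.0 s
P = W/t = 3443.0/28.0 = 123.0 W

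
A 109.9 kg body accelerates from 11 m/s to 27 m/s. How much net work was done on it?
W = ΔKE = ½m(v₂² − v₁²) = ½(109.9)(27² − 11²) = 33409.6 J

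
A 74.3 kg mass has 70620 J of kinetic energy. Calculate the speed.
v = √(2·KE/m) = √(2·70620/74.3) = 43.6 m/s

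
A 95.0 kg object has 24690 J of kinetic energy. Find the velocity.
v = √(2·KE/m) = √(2·24690/95.0) = 22.8 m/s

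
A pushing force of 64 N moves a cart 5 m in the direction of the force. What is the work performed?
W = F·d = (64)(5) = 320.0 J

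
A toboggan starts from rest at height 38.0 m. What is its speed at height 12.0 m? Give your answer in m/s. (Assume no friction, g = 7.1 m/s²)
mgh₁ = mgh₂ + ½mv² ⇒ v = √(2g(h₁−h₂)) = √(2·7.1·26.0) = 19.21 m/s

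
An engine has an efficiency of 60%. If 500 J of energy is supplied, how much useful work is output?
W_out = η·W_in = 0.6·500 = 300.0 J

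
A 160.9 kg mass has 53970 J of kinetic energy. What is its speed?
v = √(2·KE/m) = √(2·53970/160.9) = 25.9 m/s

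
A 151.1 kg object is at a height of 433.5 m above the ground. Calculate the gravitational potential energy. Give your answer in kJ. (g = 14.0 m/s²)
PE = mgh = (151.1)(14.0)(433.5) = 917026 J = 917.0 kJ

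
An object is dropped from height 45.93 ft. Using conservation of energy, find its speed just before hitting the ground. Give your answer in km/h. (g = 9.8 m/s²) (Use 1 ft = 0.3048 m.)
Convert to SI: h = 13.9995 m
mgh = ½mv² ⇒ v = √(2gh) = √(2·9.8·13.9995) = 16.5647 m/s = 59.63 km/h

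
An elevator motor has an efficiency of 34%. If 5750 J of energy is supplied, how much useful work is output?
W_out = η·W_in = 0.34·5750 = 1955.0 J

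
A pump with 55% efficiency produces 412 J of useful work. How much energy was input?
W_in = W_out/η = 412/0.55 = 749.1 J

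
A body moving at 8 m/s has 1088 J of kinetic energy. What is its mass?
m = 2·KE/v² = 2·1088/(8)² = 34.0 kg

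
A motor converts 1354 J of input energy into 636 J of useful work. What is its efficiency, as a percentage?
η = W_out/W_in = 636/1354 = 46.97%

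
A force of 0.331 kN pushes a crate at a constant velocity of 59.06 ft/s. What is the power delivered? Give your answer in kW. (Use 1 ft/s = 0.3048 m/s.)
Convert to SI: F = 331.0 N, v = 18.0015 m/s
P = Fv = (331.0)(18.0015) = 5958.49 W = 5.958 kW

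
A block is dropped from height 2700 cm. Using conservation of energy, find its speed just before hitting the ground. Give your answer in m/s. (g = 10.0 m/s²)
Convert to SI: h = 27.0 m
mgh = ½mv² ⇒ v = √(2gh) = √(2·10.0·27.0) = 23.24 m/s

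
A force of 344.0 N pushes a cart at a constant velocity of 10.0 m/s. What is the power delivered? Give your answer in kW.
P = Fv = (344.0)(10.0) = 3440.0 W = 3.44 kW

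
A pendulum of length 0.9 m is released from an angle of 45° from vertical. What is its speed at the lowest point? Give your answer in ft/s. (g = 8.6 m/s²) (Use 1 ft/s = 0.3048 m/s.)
h = L(1 − cosθ) = 0.9(1 − cos45°) = 0.263604 m
v = √(2gh) = √(2·8.6·0.263604) = 2.12932 m/s = 6.986 ft/s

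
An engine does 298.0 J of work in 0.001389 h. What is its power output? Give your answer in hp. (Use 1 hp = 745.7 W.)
Convert to SI: W = 298.0 J, t = 5.0004 s
P = W/t = 298.0/5.0004 = 59.5952 W = 0.07992 hp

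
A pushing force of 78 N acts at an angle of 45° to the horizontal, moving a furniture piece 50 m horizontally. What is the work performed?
W = F·d·cosθ = (78)(50)cos(45°) = 2758 J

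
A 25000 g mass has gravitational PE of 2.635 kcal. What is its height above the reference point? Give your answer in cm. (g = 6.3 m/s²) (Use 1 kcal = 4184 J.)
Convert to SI: m = 25.0 kg, PE = 11024.8 J
h = PE/(mg) = 11024.8/(25.0·6.3) = 69.999 m = 7000 cm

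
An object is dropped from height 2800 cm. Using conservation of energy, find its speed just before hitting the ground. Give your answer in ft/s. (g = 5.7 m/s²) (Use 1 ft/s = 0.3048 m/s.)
Convert to SI: h = 28.0 m
mgh = ½mv² ⇒ v = √(2gh) = √(2·5.7·28.0) = 17.8662 m/s = 58.62 ft/s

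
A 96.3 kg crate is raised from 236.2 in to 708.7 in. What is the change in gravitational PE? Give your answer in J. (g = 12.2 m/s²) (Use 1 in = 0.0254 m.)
Convert to SI: m = 96.3 kg, Δh = 12.0015 m
ΔPE = mgΔh = (96.3)(12.2)(12.0015) = 14100 J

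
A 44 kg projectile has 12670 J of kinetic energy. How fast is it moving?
v = √(2·KE/m) = √(2·12670/44) = 24.0 m/s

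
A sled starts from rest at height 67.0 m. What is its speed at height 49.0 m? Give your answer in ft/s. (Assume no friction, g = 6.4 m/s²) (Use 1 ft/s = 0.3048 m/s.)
mgh₁ = mgh₂ + ½mv² ⇒ v = √(2g(h₁−h₂)) = √(2·6.4·18.0) = 15.1789 m/s = 49.8 ft/s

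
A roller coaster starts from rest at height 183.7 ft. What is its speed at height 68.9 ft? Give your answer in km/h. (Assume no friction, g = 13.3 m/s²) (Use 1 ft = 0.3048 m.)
Convert to SI: h₁−h₂ = 34.991 m
mgh₁ = mgh₂ + ½mv² ⇒ v = √(2g(h₁−h₂)) = √(2·13.3·34.991) = 30.5084 m/s = 109.8 km/h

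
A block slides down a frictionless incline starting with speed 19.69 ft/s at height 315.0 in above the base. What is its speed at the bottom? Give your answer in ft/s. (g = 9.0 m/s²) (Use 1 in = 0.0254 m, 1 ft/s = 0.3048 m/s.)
Convert to SI: v₀ = 6.00151 m/s, h = 8.001 m
½mv₀² + mgh = ½mv² ⇒ v = √(v₀² + 2gh) = √(6.00151² + 2·9.0·8.001) = 13.4178 m/s = 44.02 ft/s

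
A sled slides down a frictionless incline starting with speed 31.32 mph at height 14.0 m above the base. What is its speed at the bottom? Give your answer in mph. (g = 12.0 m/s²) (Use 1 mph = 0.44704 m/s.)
Convert to SI: v₀ = 14.0013 m/s, h = 14.0 m
½mv₀² + mgh = ½mv² ⇒ v = √(v₀² + 2gh) = √(14.0013² + 2·12.0·14.0) = 23.0659 m/s = 51.6 mph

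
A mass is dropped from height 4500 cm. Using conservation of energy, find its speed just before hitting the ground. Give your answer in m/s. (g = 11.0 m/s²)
Convert to SI: h = 45.0 m
mgh = ½mv² ⇒ v = √(2gh) = √(2·11.0·45.0) = 31.46 m/s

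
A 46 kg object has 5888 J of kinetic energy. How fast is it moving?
v = √(2·KE/m) = √(2·5888/46) = 16.0 m/s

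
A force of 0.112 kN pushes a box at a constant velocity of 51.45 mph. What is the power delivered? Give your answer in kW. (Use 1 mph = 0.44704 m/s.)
Convert to SI: F = 112.0 N, v = 23.0002 m/s
P = Fv = (112.0)(23.0002) = 2576.02 W = 2.576 kW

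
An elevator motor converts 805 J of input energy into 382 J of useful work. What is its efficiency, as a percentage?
η = W_out/W_in = 382/805 = 47.45%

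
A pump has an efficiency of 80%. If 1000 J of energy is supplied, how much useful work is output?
W_out = η·W_in = 0.8·1000 = 800.0 J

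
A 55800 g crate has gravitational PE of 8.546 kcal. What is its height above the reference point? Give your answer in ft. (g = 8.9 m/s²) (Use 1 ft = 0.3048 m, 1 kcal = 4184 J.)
Convert to SI: m = 55.8 kg, PE = 35756.5 J
h = PE/(mg) = 35756.5/(55.8·8.9) = 71.9996 m = 236.2 ft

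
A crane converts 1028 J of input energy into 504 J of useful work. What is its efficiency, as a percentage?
η = W_out/W_in = 504/1028 = 49.03%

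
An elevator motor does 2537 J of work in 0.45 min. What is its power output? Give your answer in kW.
Convert to SI: W = 2537.0 J, t = 27.0 s
P = W/t = 2537.0/27.0 = 93.963 W = 0.09396 kW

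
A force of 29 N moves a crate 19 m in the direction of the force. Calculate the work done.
W = F·d = (29)(19) = 551.0 J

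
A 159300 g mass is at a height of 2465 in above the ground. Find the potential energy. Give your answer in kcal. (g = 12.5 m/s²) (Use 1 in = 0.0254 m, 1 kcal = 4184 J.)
Convert to SI: m = 159.3 kg, h = 62.611 m
PE = mgh = (159.3)(12.5)(62.611) = 124674 J = 29.8 kcal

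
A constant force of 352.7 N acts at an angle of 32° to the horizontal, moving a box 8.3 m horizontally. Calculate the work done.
W = F·d·cosθ = (352.7)(8.3)cos(32°) = 2483 J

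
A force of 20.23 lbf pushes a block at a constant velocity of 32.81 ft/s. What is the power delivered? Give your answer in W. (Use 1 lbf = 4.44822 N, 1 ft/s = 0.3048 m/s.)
Convert to SI: F = 89.9875 N, v = 10.0005 m/s
P = Fv = (89.9875)(10.0005) = 899.9 W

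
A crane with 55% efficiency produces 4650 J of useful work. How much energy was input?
W_in = W_out/η = 4650/0.55 = 8455 J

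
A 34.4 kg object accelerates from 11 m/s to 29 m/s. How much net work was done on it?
W = ΔKE = ½m(v₂² − v₁²) = ½(34.4)(29² − 11²) = 12384.0 J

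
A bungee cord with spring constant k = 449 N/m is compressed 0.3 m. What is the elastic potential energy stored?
PE = ½kx² = ½(449)(0.3)² = 20.21 J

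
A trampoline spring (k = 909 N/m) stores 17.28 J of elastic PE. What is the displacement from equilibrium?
x = √(2·PE/k) = √(2·17.28/909) = 0.195 m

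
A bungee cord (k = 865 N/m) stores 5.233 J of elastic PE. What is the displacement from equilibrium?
x = √(2·PE/k) = √(2·5.233/865) = 0.11 m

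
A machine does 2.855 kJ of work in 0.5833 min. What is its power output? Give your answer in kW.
Convert to SI: W = 2855.0 J, t = 34.998 s
P = W/t = 2855.0/34.998 = 81.5761 W = 0.08158 kW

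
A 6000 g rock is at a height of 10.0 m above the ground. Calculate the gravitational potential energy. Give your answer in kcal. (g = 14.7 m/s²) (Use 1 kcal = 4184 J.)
Convert to SI: m = 6.0 kg, h = 10.0 m
PE = mgh = (6.0)(14.7)(10.0) = 882.0 J = 0.2108 kcal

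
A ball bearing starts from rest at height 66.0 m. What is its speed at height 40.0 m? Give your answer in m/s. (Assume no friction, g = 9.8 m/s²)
mgh₁ = mgh₂ + ½mv² ⇒ v = √(2g(h₁−h₂)) = √(2·9.8·26.0) = 22.57 m/s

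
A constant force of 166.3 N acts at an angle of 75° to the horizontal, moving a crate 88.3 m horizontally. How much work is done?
W = F·d·cosθ = (166.3)(88.3)cos(75°) = 3801 J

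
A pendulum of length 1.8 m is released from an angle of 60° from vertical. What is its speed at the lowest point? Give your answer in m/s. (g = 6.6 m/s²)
h = L(1 − cosθ) = 1.8(1 − cos60°) = 0.9 m
v = √(2gh) = √(2·6.6·0.9) = 3.447 m/s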